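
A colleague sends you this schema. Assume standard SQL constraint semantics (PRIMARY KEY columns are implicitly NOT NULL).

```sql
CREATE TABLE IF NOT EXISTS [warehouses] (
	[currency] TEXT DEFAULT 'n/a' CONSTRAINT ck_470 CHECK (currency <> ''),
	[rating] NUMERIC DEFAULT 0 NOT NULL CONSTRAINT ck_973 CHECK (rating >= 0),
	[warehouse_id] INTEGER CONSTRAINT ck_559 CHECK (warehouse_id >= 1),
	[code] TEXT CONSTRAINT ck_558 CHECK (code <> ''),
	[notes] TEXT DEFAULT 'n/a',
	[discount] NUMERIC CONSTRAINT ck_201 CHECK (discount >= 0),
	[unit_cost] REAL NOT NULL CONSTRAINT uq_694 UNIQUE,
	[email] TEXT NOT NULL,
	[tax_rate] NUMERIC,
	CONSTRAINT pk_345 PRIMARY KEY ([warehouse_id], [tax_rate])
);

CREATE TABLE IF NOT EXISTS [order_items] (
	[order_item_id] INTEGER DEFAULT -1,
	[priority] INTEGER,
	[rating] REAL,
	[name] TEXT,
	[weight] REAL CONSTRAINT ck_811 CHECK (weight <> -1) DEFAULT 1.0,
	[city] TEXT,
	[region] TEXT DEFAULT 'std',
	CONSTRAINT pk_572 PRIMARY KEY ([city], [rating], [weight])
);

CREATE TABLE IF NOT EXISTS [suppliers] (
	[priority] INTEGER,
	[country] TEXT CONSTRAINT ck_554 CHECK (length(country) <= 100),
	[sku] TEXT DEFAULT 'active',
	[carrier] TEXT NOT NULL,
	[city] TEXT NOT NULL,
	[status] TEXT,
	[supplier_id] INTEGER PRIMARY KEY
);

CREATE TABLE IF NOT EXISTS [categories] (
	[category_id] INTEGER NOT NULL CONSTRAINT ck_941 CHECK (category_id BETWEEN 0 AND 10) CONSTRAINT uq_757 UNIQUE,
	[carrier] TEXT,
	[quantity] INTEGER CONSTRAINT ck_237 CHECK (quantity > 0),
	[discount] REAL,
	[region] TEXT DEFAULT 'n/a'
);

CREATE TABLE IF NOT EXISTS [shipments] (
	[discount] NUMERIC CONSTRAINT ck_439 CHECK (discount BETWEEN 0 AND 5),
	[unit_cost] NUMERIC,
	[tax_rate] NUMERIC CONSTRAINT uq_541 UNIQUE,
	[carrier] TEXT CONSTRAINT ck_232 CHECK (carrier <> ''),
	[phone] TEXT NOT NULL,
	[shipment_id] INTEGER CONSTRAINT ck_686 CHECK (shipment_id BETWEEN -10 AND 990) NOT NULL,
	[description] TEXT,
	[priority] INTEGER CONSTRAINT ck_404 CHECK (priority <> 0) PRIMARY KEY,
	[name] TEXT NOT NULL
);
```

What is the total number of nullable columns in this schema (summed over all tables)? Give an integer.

warehouses: 4 nullable (currency, code, notes, discount — PK (warehouse_id, tax_rate) and explicit NOT NULL columns excluded).
order_items: 4 nullable (order_item_id, priority, name, region — PK (city, rating, weight) and explicit NOT NULL columns excluded).
suppliers: 4 nullable (priority, country, sku, status — PK (supplier_id) and explicit NOT NULL columns excluded).
categories: 4 nullable (carrier, quantity, discount, region — PK none and explicit NOT NULL columns excluded).
shipments: 5 nullable (discount, unit_cost, tax_rate, carrier, description — PK (priority) and explicit NOT NULL columns excluded).
Total: 4 + 4 + 4 + 4 + 5 = 21.

21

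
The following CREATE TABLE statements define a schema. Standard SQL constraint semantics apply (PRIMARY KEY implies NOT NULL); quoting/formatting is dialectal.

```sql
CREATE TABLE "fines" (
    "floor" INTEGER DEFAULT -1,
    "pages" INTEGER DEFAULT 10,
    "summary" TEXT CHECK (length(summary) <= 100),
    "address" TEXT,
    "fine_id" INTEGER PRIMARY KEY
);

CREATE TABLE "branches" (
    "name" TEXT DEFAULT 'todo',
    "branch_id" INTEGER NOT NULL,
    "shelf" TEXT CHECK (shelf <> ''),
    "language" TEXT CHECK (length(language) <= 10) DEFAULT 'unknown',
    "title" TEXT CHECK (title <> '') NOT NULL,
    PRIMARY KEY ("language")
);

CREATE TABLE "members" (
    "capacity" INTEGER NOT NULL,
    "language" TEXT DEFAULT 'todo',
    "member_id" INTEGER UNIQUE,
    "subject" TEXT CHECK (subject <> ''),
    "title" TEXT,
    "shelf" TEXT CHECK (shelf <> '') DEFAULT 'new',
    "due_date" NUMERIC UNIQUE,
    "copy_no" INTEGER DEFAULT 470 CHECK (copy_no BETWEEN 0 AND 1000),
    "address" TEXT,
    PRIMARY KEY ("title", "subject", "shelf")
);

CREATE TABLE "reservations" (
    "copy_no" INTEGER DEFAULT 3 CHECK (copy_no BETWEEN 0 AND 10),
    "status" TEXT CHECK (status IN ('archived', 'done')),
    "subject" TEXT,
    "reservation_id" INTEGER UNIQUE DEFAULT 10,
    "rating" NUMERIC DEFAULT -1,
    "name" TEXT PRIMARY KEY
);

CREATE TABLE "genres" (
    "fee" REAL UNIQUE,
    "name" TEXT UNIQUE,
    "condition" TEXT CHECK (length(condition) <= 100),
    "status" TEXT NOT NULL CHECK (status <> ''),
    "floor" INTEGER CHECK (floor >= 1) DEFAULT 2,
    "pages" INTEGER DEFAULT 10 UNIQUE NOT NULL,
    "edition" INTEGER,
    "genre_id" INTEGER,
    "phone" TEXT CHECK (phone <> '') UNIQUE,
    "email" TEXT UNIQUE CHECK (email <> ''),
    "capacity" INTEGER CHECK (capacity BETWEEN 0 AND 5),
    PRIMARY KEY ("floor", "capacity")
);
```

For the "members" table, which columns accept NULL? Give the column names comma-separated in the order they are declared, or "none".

- capacity: declared NOT NULL → not nullable.
- language: DEFAULT only fills an omitted column; an explicit NULL is still allowed → nullable.
- member_id: UNIQUE does not imply NOT NULL → nullable.
- subject: part of the PRIMARY KEY, which implies NOT NULL → not nullable.
- title: part of the PRIMARY KEY, which implies NOT NULL → not nullable.
- shelf: part of the PRIMARY KEY, which implies NOT NULL → not nullable.
- due_date: UNIQUE does not imply NOT NULL → nullable.
- copy_no: CHECK does not forbid NULL (a CHECK constraint passes when its expression is NULL) → nullable.
- address: no NOT NULL constraint applies → nullable.

language, member_id, due_date, copy_no, address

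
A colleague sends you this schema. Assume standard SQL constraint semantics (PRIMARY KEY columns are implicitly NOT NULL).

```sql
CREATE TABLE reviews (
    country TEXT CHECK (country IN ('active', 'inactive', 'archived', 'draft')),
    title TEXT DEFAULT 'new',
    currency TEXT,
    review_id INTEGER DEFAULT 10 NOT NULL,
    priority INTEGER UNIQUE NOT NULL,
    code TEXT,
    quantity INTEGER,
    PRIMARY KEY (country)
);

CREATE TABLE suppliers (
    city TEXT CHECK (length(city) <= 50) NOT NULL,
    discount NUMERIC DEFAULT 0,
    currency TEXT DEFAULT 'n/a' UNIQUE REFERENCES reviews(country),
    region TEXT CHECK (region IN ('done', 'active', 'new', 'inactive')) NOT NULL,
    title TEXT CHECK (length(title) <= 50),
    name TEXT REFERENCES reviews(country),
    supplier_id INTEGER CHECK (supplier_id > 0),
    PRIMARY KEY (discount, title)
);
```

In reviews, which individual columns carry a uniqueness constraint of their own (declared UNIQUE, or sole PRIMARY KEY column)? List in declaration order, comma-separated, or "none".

country, priority

- country: single-column PRIMARY KEY → unique.
- title: no UNIQUE or single-column PK constraint.
- currency: no UNIQUE or single-column PK constraint.
- review_id: no UNIQUE or single-column PK constraint.
- priority: declared UNIQUE → unique.
- code: no UNIQUE or single-column PK constraint.
- quantity: no UNIQUE or single-column PK constraint.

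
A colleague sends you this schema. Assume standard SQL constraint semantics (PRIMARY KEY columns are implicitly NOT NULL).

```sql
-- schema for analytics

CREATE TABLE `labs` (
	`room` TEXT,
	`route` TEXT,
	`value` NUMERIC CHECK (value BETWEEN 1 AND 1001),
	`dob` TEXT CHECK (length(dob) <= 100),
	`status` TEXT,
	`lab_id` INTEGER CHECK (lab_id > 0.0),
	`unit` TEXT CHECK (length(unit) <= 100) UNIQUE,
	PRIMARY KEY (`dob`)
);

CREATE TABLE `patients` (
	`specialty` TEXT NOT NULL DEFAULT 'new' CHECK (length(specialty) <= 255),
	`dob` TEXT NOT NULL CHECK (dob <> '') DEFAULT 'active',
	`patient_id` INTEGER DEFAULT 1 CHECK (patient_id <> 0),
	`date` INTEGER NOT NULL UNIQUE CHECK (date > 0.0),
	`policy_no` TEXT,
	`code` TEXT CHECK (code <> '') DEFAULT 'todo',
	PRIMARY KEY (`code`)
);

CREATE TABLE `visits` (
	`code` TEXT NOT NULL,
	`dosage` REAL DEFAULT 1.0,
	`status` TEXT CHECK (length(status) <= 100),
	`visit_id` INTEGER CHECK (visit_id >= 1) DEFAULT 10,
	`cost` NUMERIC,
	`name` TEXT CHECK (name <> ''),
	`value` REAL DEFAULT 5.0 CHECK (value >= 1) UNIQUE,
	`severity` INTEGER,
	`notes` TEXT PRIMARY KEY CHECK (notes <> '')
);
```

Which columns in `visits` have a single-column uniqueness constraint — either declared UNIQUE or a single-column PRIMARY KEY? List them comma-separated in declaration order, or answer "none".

value, notes

- code: no UNIQUE or single-column PK constraint.
- dosage: no UNIQUE or single-column PK constraint.
- status: no UNIQUE or single-column PK constraint.
- visit_id: no UNIQUE or single-column PK constraint.
- cost: no UNIQUE or single-column PK constraint.
- name: no UNIQUE or single-column PK constraint.
- value: declared UNIQUE → unique.
- severity: no UNIQUE or single-column PK constraint.
- notes: single-column PRIMARY KEY → unique.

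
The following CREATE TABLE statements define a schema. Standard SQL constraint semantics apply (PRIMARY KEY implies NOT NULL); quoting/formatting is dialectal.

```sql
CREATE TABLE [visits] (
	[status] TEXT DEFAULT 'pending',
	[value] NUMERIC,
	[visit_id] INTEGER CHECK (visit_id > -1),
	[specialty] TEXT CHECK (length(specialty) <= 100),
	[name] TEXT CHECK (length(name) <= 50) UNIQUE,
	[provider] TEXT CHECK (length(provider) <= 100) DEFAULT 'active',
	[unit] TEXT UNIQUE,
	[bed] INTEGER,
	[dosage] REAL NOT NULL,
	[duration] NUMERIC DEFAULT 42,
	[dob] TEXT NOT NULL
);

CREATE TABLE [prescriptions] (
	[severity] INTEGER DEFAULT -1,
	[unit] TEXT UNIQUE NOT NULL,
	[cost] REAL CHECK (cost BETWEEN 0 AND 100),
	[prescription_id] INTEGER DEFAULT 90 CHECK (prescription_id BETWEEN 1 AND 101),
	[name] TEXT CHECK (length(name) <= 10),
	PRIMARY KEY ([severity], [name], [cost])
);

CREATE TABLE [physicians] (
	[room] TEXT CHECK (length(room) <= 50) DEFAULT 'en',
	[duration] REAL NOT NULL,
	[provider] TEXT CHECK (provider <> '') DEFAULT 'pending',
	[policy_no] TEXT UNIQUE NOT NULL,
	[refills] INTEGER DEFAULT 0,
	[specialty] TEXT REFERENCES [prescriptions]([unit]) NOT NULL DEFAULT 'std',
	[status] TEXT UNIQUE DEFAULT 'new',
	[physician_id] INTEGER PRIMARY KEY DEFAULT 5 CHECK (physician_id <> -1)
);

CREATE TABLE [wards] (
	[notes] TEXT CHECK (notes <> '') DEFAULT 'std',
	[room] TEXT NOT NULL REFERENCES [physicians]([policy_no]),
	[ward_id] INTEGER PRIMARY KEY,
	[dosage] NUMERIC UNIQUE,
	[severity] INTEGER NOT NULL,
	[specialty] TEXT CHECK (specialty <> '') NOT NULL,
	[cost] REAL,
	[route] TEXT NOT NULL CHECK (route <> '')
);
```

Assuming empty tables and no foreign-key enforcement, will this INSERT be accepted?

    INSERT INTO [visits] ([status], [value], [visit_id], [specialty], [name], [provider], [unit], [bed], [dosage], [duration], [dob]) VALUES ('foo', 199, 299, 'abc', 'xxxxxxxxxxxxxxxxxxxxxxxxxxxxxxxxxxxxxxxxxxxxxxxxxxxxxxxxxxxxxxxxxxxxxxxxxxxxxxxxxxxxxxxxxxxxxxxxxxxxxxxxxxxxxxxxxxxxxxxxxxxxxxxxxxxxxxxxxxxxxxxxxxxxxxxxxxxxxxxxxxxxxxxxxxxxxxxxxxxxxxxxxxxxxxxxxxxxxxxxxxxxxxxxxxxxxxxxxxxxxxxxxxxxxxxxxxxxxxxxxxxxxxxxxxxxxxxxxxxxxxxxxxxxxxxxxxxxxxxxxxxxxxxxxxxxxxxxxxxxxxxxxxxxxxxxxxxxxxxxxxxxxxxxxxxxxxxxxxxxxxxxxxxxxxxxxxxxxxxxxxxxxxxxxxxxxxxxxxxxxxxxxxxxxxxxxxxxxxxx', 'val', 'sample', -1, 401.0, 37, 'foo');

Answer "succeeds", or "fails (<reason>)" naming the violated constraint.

fails (CHECK on name)

The value 'xxxxxxxxxxxxxxxxxxxxxxxxxxxxxxxxxxxxxxxxxxxxxxxxxxxxxxxxxxxxxxxxxxxxxxxxxxxxxxxxxxxxxxxxxxxxxxxxxxxxxxxxxxxxxxxxxxxxxxxxxxxxxxxxxxxxxxxxxxxxxxxxxxxxxxxxxxxxxxxxxxxxxxxxxxxxxxxxxxxxxxxxxxxxxxxxxxxxxxxxxxxxxxxxxxxxxxxxxxxxxxxxxxxxxxxxxxxxxxxxxxxxxxxxxxxxxxxxxxxxxxxxxxxxxxxxxxxxxxxxxxxxxxxxxxxxxxxxxxxxxxxxxxxxxxxxxxxxxxxxxxxxxxxxxxxxxxxxxxxxxxxxxxxxxxxxxxxxxxxxxxxxxxxxxxxxxxxxxxxxxxxxxxxxxxxxxxxxxxxx' for name violates CHECK (length(name) <= 50).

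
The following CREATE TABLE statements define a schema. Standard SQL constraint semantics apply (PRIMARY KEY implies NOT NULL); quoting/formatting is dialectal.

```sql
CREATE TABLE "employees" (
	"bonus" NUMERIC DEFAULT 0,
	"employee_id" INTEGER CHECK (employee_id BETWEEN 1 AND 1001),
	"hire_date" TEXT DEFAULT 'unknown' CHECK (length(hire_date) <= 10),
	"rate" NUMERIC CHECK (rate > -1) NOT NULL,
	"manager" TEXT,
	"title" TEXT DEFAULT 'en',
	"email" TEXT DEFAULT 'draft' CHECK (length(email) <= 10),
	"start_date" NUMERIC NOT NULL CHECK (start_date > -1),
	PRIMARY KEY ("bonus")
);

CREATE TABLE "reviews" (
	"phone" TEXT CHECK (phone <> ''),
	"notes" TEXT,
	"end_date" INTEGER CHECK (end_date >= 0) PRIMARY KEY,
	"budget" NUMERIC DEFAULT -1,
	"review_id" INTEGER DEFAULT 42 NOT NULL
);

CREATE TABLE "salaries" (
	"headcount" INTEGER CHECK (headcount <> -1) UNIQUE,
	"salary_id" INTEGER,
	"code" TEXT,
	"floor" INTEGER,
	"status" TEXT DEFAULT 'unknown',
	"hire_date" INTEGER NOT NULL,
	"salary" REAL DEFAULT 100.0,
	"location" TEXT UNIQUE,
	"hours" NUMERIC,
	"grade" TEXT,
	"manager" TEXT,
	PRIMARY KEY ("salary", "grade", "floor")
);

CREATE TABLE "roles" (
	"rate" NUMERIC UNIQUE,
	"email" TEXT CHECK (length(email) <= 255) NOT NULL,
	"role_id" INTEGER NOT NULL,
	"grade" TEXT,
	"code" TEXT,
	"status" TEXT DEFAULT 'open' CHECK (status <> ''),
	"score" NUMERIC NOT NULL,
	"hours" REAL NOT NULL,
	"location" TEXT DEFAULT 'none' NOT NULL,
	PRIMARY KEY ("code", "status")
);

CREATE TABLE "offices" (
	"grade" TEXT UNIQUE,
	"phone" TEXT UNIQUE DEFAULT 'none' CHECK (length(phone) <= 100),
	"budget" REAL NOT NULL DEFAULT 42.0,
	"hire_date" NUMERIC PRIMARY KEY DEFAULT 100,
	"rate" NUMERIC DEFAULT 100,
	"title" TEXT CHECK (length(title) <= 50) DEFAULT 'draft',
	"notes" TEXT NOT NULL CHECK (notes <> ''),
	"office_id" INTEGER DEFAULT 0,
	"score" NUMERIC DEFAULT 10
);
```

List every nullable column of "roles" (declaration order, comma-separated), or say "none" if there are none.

rate, grade

- rate: UNIQUE does not imply NOT NULL → nullable.
- email: declared NOT NULL → not nullable.
- role_id: declared NOT NULL → not nullable.
- grade: no NOT NULL constraint applies → nullable.
- code: part of the PRIMARY KEY, which implies NOT NULL → not nullable.
- status: part of the PRIMARY KEY, which implies NOT NULL → not nullable.
- score: declared NOT NULL → not nullable.
- hours: declared NOT NULL → not nullable.
- location: declared NOT NULL → not nullable.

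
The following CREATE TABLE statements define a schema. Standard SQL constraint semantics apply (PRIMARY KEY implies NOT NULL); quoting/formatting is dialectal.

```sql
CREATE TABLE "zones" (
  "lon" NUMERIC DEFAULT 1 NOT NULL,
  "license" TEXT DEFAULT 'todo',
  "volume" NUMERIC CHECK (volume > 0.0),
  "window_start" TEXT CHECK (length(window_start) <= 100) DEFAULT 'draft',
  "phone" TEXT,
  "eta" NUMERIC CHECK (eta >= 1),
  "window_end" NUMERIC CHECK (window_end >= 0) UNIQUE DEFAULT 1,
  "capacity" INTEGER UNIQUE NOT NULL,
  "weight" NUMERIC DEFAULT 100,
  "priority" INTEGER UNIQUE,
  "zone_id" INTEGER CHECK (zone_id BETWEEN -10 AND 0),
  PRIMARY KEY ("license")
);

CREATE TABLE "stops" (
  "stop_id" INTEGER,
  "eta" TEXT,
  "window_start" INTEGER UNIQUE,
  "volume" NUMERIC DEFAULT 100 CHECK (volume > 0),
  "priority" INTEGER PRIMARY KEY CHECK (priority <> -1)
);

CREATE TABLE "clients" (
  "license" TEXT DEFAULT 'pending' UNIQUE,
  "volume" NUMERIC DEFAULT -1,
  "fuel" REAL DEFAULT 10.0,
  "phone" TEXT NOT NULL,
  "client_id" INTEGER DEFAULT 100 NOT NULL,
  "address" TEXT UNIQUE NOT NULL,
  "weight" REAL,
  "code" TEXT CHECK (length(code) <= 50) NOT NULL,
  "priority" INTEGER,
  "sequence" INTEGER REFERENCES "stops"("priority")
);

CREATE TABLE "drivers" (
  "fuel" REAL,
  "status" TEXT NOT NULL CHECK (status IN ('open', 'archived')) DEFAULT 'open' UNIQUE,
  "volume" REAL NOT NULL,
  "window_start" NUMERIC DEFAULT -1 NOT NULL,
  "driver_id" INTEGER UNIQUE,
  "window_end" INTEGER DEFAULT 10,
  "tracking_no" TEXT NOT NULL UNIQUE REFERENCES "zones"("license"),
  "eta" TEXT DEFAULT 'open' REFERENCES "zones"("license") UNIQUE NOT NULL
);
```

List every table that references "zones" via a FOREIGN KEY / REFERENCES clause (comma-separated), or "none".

drivers

- drivers.tracking_no references zones(license).
- drivers.eta references zones(license).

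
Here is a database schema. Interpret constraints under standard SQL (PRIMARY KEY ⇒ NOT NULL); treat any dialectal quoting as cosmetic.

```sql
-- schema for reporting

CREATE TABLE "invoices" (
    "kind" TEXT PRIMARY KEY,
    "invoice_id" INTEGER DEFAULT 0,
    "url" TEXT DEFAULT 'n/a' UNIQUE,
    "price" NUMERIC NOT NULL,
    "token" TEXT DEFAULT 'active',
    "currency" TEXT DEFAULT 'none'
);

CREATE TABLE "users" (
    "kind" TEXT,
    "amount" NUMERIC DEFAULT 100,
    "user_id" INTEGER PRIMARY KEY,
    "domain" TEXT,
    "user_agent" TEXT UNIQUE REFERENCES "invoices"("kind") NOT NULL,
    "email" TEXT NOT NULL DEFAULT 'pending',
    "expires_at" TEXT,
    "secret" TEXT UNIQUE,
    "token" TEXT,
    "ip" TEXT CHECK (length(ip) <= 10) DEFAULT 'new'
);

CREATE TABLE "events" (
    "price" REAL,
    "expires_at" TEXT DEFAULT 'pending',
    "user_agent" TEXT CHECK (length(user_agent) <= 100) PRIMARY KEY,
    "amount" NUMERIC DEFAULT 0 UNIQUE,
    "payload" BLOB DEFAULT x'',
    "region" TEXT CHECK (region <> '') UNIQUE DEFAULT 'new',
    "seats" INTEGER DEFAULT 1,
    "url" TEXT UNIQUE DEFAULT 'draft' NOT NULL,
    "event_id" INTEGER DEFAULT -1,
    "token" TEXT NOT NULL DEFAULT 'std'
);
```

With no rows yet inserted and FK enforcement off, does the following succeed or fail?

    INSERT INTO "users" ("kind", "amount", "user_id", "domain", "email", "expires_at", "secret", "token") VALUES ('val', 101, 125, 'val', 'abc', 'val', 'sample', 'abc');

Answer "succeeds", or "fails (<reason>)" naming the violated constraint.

user_agent is omitted from the column list and has no DEFAULT, so it would receive NULL.
But user_agent is declared NOT NULL.

fails (NOT NULL on user_agent)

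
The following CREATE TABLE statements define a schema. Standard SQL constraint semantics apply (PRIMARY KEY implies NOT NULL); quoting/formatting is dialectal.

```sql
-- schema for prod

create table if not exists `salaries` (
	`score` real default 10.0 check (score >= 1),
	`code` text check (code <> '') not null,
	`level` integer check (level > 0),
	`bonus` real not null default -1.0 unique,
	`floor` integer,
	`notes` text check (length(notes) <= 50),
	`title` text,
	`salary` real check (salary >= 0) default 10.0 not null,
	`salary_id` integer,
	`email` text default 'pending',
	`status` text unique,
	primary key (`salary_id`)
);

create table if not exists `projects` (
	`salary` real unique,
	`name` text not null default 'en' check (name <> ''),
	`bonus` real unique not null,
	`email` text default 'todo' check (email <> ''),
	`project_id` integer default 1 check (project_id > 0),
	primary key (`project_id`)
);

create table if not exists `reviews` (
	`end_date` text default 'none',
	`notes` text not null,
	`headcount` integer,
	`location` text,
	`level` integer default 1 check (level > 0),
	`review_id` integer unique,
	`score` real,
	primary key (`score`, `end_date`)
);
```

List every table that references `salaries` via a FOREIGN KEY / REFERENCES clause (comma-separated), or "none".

No REFERENCES clause anywhere in the schema names salaries.

none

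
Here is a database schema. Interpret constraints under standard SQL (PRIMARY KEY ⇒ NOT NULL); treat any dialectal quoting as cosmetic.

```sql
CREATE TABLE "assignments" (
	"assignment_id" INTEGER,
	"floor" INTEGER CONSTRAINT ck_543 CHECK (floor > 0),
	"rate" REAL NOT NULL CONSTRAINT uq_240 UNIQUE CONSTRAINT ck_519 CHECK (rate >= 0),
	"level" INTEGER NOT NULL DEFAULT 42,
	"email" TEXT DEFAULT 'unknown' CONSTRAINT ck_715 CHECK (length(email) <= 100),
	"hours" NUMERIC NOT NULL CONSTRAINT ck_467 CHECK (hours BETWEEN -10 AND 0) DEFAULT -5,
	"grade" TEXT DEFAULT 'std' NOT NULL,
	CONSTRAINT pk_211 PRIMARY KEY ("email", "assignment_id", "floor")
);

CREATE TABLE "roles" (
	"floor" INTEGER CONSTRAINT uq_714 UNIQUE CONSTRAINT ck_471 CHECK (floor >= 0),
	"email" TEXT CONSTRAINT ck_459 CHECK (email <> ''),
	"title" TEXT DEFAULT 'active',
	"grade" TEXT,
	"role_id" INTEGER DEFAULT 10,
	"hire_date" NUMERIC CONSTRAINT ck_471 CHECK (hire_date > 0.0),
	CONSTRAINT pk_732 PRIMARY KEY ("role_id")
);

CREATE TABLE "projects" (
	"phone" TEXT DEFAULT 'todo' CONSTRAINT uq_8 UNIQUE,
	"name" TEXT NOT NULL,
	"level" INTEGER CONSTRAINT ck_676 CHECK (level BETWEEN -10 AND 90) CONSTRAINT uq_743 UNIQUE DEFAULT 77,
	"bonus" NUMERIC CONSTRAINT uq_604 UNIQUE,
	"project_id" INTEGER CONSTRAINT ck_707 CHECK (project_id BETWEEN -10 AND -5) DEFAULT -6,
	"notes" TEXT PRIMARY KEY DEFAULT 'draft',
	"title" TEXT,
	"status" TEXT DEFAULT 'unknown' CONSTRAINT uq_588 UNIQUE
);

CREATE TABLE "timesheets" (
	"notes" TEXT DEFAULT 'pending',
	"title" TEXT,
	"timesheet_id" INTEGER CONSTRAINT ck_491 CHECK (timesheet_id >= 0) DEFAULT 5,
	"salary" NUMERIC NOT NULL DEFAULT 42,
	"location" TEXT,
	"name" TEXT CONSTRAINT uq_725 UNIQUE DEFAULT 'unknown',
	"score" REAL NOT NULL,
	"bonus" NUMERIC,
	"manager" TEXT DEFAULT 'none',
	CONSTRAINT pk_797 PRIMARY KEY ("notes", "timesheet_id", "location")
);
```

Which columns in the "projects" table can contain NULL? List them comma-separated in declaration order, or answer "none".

phone, level, bonus, project_id, title, status

- phone: UNIQUE does not imply NOT NULL → nullable.
- name: declared NOT NULL → not nullable.
- level: CHECK does not forbid NULL (a CHECK constraint passes when its expression is NULL) → nullable.
- bonus: UNIQUE does not imply NOT NULL → nullable.
- project_id: CHECK does not forbid NULL (a CHECK constraint passes when its expression is NULL) → nullable.
- notes: part of the PRIMARY KEY, which implies NOT NULL → not nullable.
- title: no NOT NULL constraint applies → nullable.
- status: UNIQUE does not imply NOT NULL → nullable.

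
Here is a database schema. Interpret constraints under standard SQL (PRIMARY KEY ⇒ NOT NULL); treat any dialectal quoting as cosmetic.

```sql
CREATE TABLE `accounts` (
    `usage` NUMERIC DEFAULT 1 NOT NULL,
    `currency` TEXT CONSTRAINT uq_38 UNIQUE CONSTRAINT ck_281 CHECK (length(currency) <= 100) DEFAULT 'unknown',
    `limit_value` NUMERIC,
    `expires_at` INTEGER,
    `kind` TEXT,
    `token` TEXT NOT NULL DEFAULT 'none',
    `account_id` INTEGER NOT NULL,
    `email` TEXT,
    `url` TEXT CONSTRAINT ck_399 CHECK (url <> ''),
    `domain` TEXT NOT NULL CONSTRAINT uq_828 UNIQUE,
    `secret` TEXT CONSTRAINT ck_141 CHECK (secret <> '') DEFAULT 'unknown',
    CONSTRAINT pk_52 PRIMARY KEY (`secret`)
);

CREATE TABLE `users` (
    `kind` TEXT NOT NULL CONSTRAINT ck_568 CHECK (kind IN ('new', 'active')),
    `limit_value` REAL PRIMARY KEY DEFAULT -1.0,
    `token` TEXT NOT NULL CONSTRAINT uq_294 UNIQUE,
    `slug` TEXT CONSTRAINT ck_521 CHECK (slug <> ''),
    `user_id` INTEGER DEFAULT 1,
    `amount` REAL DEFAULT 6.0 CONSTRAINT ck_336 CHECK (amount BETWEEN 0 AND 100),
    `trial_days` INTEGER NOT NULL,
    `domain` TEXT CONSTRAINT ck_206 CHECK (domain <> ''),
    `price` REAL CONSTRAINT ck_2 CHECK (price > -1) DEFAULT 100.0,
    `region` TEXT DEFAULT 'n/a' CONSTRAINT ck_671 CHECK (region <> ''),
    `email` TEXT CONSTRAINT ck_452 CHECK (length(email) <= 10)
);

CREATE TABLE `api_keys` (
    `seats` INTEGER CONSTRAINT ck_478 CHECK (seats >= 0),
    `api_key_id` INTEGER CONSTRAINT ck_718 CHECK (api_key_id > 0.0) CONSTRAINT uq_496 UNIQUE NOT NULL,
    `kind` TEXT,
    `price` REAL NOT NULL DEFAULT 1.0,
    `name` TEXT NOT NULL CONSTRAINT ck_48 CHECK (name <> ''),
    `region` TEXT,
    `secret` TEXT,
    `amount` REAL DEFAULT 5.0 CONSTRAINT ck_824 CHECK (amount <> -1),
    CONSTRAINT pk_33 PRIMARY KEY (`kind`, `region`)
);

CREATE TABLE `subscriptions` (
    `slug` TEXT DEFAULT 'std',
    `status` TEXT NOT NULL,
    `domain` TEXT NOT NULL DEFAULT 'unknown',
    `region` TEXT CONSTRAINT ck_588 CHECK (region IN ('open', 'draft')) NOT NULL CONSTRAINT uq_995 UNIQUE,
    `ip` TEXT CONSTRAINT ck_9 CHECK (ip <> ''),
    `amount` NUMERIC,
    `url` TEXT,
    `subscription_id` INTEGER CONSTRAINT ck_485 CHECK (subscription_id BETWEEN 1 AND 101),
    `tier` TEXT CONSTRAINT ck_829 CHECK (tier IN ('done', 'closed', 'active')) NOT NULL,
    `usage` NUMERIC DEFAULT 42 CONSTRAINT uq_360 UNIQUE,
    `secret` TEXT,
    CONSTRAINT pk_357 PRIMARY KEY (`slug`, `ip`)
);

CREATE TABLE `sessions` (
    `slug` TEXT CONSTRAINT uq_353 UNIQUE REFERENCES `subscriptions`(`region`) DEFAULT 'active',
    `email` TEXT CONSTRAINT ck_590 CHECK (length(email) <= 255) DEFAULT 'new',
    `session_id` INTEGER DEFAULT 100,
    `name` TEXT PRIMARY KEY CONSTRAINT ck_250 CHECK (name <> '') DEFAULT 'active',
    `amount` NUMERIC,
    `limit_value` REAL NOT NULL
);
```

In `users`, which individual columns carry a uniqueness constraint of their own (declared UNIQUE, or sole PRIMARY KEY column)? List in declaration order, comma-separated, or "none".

limit_value, token

- kind: no UNIQUE or single-column PK constraint.
- limit_value: single-column PRIMARY KEY → unique.
- token: declared UNIQUE → unique.
- slug: no UNIQUE or single-column PK constraint.
- user_id: no UNIQUE or single-column PK constraint.
- amount: no UNIQUE or single-column PK constraint.
- trial_days: no UNIQUE or single-column PK constraint.
- domain: no UNIQUE or single-column PK constraint.
- price: no UNIQUE or single-column PK constraint.
- region: no UNIQUE or single-column PK constraint.
- email: no UNIQUE or single-column PK constraint.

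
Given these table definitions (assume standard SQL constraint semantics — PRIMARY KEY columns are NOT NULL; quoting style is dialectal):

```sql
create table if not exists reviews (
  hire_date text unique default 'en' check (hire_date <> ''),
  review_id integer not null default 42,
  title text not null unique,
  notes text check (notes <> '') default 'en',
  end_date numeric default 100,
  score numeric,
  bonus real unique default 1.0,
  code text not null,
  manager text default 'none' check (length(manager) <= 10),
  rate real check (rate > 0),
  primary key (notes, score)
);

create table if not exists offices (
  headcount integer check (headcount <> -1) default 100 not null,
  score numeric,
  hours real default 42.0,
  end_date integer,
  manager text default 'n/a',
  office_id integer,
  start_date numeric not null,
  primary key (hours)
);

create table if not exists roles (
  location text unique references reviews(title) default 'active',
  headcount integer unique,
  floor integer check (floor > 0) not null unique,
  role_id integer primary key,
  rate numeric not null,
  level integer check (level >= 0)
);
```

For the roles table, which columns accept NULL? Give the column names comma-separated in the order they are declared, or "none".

- location: a foreign key column may be NULL unless separately constrained → nullable.
- headcount: UNIQUE does not imply NOT NULL → nullable.
- floor: declared NOT NULL → not nullable.
- role_id: part of the PRIMARY KEY, which implies NOT NULL → not nullable.
- rate: declared NOT NULL → not nullable.
- level: CHECK does not forbid NULL (a CHECK constraint passes when its expression is NULL) → nullable.

location, headcount, level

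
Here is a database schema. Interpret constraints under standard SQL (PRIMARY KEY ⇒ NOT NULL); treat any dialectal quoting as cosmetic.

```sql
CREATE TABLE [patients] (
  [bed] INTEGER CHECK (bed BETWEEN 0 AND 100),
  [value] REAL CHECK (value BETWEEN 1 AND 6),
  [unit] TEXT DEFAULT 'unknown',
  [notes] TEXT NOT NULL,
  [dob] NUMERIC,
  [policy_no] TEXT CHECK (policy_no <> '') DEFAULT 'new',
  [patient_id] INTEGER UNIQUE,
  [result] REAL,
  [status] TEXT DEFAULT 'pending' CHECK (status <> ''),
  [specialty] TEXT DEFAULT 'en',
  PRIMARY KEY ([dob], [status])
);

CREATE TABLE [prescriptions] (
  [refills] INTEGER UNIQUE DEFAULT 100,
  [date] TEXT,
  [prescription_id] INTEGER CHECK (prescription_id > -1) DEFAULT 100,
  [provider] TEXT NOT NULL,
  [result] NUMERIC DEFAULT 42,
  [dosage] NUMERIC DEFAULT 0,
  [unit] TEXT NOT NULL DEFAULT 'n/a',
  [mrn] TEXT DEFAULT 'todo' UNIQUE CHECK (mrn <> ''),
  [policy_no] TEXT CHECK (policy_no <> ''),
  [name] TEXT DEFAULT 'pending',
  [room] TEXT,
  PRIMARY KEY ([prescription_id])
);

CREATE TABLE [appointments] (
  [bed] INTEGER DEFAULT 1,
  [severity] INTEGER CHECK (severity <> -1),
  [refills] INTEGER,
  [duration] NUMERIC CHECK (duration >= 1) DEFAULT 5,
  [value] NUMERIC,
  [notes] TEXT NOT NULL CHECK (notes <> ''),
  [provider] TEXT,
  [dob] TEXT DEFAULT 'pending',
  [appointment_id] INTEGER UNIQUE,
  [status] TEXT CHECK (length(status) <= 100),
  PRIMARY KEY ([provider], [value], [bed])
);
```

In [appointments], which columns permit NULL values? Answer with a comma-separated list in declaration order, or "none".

- bed: part of the PRIMARY KEY, which implies NOT NULL → not nullable.
- severity: CHECK does not forbid NULL (a CHECK constraint passes when its expression is NULL) → nullable.
- refills: no NOT NULL constraint applies → nullable.
- duration: CHECK does not forbid NULL (a CHECK constraint passes when its expression is NULL) → nullable.
- value: part of the PRIMARY KEY, which implies NOT NULL → not nullable.
- notes: declared NOT NULL → not nullable.
- provider: part of the PRIMARY KEY, which implies NOT NULL → not nullable.
- dob: DEFAULT only fills an omitted column; an explicit NULL is still allowed → nullable.
- appointment_id: UNIQUE does not imply NOT NULL → nullable.
- status: CHECK does not forbid NULL (a CHECK constraint passes when its expression is NULL) → nullable.

severity, refills, duration, dob, appointment_id, status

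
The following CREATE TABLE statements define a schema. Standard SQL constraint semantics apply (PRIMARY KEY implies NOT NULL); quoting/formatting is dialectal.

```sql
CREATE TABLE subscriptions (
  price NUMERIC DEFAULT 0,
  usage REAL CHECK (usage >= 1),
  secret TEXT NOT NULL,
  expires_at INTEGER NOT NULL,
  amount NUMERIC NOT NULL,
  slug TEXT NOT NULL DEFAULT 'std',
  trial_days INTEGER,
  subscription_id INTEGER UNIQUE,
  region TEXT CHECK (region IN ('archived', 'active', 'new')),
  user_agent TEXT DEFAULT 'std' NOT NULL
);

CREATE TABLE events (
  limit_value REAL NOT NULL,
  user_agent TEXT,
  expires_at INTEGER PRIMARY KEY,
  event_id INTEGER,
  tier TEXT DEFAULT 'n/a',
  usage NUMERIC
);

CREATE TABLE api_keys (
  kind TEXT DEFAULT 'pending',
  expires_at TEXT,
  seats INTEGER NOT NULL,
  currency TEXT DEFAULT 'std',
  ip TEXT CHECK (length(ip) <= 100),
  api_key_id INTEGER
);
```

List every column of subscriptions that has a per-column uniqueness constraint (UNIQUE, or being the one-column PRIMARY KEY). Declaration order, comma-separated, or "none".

- price: no UNIQUE or single-column PK constraint.
- usage: no UNIQUE or single-column PK constraint.
- secret: no UNIQUE or single-column PK constraint.
- expires_at: no UNIQUE or single-column PK constraint.
- amount: no UNIQUE or single-column PK constraint.
- slug: no UNIQUE or single-column PK constraint.
- trial_days: no UNIQUE or single-column PK constraint.
- subscription_id: declared UNIQUE → unique.
- region: no UNIQUE or single-column PK constraint.
- user_agent: no UNIQUE or single-column PK constraint.

subscription_id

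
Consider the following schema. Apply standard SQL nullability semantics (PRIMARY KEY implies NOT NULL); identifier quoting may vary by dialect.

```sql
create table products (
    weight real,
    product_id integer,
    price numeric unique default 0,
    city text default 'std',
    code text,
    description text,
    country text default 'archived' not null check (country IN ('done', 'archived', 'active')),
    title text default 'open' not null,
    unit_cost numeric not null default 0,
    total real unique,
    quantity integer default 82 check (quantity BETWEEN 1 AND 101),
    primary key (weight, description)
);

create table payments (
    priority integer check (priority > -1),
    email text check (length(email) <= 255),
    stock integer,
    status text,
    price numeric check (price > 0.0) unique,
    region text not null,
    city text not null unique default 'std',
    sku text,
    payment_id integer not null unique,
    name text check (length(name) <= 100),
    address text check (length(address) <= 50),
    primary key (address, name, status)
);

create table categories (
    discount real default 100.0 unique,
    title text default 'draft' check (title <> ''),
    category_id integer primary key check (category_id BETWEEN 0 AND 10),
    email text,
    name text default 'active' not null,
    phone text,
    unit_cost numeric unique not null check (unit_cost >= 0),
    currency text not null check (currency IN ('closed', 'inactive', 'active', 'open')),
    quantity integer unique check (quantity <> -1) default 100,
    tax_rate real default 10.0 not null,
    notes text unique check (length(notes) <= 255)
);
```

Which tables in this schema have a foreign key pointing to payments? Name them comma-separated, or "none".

No REFERENCES clause anywhere in the schema names payments.

none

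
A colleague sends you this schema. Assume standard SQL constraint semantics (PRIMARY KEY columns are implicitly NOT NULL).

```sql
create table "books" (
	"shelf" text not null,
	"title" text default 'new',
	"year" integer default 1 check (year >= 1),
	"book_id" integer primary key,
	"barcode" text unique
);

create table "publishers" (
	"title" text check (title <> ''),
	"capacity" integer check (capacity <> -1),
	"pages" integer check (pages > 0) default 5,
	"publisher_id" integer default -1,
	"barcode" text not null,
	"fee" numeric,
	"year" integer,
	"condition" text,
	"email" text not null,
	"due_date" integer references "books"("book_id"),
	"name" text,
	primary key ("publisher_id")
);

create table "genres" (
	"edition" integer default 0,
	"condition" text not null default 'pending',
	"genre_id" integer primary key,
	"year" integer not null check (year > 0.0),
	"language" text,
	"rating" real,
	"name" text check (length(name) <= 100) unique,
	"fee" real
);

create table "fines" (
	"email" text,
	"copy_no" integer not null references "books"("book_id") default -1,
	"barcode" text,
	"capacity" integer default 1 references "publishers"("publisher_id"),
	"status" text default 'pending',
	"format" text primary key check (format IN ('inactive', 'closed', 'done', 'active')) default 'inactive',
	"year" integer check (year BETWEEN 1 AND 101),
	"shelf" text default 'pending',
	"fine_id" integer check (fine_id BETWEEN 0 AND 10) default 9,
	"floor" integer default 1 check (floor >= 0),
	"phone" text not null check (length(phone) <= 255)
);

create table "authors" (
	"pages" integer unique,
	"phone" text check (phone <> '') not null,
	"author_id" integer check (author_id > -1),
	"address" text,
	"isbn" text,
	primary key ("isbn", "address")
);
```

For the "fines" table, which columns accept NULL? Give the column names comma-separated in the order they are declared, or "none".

email, barcode, capacity, status, year, shelf, fine_id, floor

- email: no NOT NULL constraint applies → nullable.
- copy_no: declared NOT NULL → not nullable.
- barcode: no NOT NULL constraint applies → nullable.
- capacity: a foreign key column may be NULL unless separately constrained → nullable.
- status: DEFAULT only fills an omitted column; an explicit NULL is still allowed → nullable.
- format: part of the PRIMARY KEY, which implies NOT NULL → not nullable.
- year: CHECK does not forbid NULL (a CHECK constraint passes when its expression is NULL) → nullable.
- shelf: DEFAULT only fills an omitted column; an explicit NULL is still allowed → nullable.
- fine_id: CHECK does not forbid NULL (a CHECK constraint passes when its expression is NULL) → nullable.
- floor: CHECK does not forbid NULL (a CHECK constraint passes when its expression is NULL) → nullable.
- phone: declared NOT NULL → not nullable.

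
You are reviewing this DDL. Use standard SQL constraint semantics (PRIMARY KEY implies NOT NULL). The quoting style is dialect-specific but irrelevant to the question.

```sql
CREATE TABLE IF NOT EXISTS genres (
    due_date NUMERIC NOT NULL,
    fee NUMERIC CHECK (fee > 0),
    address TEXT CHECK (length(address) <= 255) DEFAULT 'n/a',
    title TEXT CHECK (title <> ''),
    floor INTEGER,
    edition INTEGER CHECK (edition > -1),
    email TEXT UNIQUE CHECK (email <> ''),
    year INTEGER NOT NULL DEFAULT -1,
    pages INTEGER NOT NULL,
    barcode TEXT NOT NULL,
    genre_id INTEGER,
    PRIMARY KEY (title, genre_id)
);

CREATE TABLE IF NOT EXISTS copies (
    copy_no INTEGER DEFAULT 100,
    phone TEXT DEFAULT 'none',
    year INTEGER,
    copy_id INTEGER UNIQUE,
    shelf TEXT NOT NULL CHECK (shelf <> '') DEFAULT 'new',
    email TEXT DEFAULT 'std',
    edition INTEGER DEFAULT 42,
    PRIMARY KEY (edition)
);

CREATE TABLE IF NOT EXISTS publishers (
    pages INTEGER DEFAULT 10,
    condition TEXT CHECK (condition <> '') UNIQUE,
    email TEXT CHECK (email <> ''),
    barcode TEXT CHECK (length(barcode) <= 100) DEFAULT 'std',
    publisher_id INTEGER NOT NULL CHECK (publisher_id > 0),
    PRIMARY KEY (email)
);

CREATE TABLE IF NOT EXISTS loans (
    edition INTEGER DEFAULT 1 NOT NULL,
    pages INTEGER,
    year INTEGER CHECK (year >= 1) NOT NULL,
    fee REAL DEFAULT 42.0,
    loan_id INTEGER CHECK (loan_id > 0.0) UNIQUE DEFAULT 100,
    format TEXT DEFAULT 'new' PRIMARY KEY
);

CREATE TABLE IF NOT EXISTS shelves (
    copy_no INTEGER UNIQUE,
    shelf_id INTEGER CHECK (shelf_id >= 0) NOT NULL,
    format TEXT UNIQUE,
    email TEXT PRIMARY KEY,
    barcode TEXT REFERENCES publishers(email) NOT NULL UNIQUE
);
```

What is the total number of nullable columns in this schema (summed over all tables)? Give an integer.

18

genres: 5 nullable (fee, address, floor, edition, email — PK (title, genre_id) and explicit NOT NULL columns excluded).
copies: 5 nullable (copy_no, phone, year, copy_id, email — PK (edition) and explicit NOT NULL columns excluded).
publishers: 3 nullable (pages, condition, barcode — PK (email) and explicit NOT NULL columns excluded).
loans: 3 nullable (pages, fee, loan_id — PK (format) and explicit NOT NULL columns excluded).
shelves: 2 nullable (copy_no, format — PK (email) and explicit NOT NULL columns excluded).
Total: 5 + 5 + 3 + 3 + 2 = 18.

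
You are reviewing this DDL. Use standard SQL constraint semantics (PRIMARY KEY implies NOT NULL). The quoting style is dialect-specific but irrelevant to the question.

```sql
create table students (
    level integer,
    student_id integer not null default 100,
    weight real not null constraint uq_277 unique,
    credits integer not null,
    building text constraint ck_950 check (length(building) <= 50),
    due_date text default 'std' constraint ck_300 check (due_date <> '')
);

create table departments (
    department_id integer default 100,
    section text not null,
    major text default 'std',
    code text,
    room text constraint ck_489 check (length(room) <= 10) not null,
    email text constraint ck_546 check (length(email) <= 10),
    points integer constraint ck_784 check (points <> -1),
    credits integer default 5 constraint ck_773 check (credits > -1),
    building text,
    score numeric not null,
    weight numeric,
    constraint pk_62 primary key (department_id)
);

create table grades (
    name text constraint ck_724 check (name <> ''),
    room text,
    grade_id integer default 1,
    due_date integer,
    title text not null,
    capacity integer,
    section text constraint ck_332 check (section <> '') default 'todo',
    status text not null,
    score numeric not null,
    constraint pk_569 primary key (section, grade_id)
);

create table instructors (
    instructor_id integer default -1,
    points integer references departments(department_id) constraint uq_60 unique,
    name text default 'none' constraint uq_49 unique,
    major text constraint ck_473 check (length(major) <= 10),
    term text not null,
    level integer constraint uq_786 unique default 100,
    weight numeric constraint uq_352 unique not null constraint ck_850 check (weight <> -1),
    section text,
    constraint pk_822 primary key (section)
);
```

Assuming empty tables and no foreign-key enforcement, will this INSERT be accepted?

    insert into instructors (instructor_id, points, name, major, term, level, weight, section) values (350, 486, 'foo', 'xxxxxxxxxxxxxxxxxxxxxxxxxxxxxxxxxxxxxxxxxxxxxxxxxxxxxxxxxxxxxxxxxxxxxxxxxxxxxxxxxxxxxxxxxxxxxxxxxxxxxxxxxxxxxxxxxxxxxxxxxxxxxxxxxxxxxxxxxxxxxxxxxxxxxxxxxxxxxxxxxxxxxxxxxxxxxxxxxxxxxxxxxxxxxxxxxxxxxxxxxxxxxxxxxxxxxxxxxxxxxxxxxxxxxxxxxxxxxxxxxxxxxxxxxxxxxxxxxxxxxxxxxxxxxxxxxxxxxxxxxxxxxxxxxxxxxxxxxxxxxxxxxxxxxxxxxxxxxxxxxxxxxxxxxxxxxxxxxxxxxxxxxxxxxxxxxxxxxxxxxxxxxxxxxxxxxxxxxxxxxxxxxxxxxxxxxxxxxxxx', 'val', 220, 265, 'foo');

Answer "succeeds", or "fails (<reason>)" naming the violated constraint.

The value 'xxxxxxxxxxxxxxxxxxxxxxxxxxxxxxxxxxxxxxxxxxxxxxxxxxxxxxxxxxxxxxxxxxxxxxxxxxxxxxxxxxxxxxxxxxxxxxxxxxxxxxxxxxxxxxxxxxxxxxxxxxxxxxxxxxxxxxxxxxxxxxxxxxxxxxxxxxxxxxxxxxxxxxxxxxxxxxxxxxxxxxxxxxxxxxxxxxxxxxxxxxxxxxxxxxxxxxxxxxxxxxxxxxxxxxxxxxxxxxxxxxxxxxxxxxxxxxxxxxxxxxxxxxxxxxxxxxxxxxxxxxxxxxxxxxxxxxxxxxxxxxxxxxxxxxxxxxxxxxxxxxxxxxxxxxxxxxxxxxxxxxxxxxxxxxxxxxxxxxxxxxxxxxxxxxxxxxxxxxxxxxxxxxxxxxxxxxxxxxxx' for major violates CHECK (length(major) <= 10).

fails (CHECK on major)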